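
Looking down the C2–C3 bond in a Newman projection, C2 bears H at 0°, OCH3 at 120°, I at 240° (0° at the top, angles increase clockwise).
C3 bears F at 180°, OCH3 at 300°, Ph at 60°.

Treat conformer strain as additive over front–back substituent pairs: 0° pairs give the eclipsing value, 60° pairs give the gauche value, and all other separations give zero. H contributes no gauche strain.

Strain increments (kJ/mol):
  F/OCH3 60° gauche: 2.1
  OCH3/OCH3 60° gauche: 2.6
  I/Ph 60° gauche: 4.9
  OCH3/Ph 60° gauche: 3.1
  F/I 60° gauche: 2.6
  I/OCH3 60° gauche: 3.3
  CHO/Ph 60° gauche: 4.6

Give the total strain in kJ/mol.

This conformer (staggered): OCH3–F gauche, OCH3–Ph gauche, I–F gauche, I–OCH3 gauche; 2.1 + 3.1 + 2.6 + 3.3 = 11.1 kJ/mol.

11.1 kJ/mol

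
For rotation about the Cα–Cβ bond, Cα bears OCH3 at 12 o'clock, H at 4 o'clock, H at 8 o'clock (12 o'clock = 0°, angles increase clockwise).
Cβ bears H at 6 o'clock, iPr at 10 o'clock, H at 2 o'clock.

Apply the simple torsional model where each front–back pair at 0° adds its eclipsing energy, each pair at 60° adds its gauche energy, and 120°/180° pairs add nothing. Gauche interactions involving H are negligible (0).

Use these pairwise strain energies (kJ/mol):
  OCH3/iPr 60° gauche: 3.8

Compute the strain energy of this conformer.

3.8 kJ/mol

This conformer (staggered): OCH3(0°)/iPr(300°) gauche 3.8 → 3.8 kJ/mol.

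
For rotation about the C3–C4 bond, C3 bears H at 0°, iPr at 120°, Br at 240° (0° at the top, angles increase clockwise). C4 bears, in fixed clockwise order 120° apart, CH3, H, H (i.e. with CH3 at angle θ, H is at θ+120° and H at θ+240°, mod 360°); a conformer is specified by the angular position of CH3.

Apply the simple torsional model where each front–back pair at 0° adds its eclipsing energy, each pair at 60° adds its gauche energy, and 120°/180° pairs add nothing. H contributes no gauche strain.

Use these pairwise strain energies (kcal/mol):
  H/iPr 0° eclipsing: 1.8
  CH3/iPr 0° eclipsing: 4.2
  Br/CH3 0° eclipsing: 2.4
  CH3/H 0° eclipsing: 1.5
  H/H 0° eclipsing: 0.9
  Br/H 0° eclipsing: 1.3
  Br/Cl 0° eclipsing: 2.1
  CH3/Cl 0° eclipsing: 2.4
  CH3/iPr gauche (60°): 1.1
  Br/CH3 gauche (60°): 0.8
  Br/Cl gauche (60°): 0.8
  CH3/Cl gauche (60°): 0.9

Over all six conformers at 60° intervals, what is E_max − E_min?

5.6 kcal/mol

CH3 at 0° (eclipsed): H–CH3 eclipsed, iPr–H eclipsed, Br–H eclipsed; 1.5 + 1.8 + 1.3 = 4.6 kcal/mol.
CH3 at 60° (staggered): iPr–CH3 gauche; 1.1 = 1.1 kcal/mol.
CH3 at 120° (eclipsed): H–H eclipsed, iPr–CH3 eclipsed, Br–H eclipsed; 0.9 + 4.2 + 1.3 = 6.4 kcal/mol.
CH3 at 180° (staggered): iPr–CH3 gauche, Br–CH3 gauche; 1.1 + 0.8 = 1.9 kcal/mol.
CH3 at 240° (eclipsed): H–H eclipsed, iPr–H eclipsed, Br–CH3 eclipsed; 0.9 + 1.8 + 2.4 = 5.1 kcal/mol.
CH3 at 300° (staggered): Br–CH3 gauche; 0.8 = 0.8 kcal/mol.
Max at 120° (6.4 kcal/mol), min at 300° (0.8 kcal/mol); barrier = 5.6 kcal/mol.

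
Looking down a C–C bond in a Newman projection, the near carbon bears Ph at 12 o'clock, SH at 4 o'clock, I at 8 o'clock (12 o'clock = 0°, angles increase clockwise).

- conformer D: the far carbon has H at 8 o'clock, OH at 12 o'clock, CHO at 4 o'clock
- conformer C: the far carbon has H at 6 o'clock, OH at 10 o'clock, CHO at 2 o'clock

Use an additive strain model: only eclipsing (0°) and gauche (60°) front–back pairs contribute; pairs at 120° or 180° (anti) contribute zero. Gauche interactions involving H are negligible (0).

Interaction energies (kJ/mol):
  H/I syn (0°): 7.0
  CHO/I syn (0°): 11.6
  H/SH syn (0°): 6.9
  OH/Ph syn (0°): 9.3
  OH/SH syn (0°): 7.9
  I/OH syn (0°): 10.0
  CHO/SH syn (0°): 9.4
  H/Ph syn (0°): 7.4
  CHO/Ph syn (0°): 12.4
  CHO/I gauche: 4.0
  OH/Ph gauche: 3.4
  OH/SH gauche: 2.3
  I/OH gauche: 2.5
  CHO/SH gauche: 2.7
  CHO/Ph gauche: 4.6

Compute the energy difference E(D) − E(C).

D (eclipsed): Ph(0°)/OH(0°) eclipsed 9.3; SH(120°)/CHO(120°) eclipsed 9.4; I(240°)/H(240°) eclipsed 7.0 → 25.7 kJ/mol.
C (staggered): Ph(0°)/OH(300°) gauche 3.4; Ph(0°)/CHO(60°) gauche 4.6; SH(120°)/CHO(60°) gauche 2.7; I(240°)/OH(300°) gauche 2.5 → 13.2 kJ/mol.
E(D) − E(C) = 25.7 − 13.2 = +12.5 kJ/mol.

+12.5 kJ/mol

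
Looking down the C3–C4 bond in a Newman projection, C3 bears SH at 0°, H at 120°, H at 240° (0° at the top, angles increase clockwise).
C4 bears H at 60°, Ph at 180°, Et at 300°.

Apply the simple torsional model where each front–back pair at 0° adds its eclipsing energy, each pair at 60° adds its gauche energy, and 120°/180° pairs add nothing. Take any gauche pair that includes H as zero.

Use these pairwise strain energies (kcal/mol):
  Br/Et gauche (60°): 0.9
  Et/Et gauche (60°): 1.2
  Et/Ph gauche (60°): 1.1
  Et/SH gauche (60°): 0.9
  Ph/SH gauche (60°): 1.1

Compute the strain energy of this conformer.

This conformer is staggered. SH at 0° is gauche with Et at 300° (0.9). Total 0.9 kcal/mol.

0.9 kcal/mol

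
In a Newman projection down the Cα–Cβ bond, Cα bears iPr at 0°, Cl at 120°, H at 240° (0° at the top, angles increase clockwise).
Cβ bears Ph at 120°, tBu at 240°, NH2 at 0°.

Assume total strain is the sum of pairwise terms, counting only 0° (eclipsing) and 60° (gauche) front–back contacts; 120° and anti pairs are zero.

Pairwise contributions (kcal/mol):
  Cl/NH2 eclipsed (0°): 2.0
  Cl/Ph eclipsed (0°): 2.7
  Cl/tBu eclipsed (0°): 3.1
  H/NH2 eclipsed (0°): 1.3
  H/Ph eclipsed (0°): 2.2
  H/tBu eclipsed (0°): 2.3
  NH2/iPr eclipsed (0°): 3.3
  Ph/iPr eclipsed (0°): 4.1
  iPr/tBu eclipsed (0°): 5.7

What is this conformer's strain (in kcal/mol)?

This conformer (eclipsed): iPr(0°)/NH2(0°) eclipsed 3.3; Cl(120°)/Ph(120°) eclipsed 2.7; H(240°)/tBu(240°) eclipsed 2.3 → 8.3 kcal/mol.

8.3 kcal/mol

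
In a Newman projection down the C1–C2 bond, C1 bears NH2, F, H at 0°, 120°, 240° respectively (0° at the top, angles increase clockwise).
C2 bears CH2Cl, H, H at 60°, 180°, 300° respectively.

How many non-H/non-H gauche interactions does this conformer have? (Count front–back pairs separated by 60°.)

Non-H gauche pairs: NH2(0°)/CH2Cl(60°); F(120°)/CH2Cl(60°) — 2 interactions.

2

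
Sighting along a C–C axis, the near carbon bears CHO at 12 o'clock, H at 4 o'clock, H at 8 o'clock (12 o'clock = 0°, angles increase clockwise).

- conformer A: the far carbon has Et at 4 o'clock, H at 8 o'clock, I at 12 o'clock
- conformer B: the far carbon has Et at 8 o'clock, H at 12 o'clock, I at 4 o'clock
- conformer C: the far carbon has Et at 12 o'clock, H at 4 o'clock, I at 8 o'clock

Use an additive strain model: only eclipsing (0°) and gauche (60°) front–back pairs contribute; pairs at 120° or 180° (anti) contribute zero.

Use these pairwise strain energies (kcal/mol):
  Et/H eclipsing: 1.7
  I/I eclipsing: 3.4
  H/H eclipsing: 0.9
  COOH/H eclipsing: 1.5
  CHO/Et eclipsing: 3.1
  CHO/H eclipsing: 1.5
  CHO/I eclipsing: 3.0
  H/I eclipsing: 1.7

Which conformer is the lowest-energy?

B

A is eclipsed. CHO at 0° is eclipsed with I at 0° (3.0); H at 120° is eclipsed with Et at 120° (1.7); H at 240° is eclipsed with H at 240° (0.9). Total 5.6 kcal/mol.
B is eclipsed. CHO at 0° is eclipsed with H at 0° (1.5); H at 120° is eclipsed with I at 120° (1.7); H at 240° is eclipsed with Et at 240° (1.7). Total 4.9 kcal/mol.
C is eclipsed. CHO at 0° is eclipsed with Et at 0° (3.1); H at 120° is eclipsed with H at 120° (0.9); H at 240° is eclipsed with I at 240° (1.7). Total 5.7 kcal/mol.
B has the lowest total (4.9 kcal/mol).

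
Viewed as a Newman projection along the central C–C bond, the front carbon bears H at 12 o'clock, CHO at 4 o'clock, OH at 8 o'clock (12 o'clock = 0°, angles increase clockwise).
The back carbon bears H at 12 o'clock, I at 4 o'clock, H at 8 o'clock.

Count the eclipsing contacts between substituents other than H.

1

Non-H eclipsing pairs: CHO(120°)/I(120°) — 1 interaction.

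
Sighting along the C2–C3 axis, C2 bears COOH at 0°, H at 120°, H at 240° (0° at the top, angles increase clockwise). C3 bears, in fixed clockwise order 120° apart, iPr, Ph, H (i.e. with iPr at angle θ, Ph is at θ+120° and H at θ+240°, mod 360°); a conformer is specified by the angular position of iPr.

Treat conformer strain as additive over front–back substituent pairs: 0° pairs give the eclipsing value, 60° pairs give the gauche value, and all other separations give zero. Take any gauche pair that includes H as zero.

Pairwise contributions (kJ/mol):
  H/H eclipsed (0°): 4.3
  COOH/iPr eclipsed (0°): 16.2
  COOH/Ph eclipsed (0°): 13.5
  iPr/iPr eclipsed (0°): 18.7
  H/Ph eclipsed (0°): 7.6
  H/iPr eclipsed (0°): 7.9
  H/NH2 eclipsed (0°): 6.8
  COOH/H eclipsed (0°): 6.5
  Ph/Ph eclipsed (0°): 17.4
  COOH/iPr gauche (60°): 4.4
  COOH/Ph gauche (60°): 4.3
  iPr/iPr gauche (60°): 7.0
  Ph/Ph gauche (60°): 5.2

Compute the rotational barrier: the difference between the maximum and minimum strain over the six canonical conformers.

iPr at 0° (eclipsed): COOH(0°)/iPr(0°) eclipsed 16.2; H(120°)/Ph(120°) eclipsed 7.6; H(240°)/H(240°) eclipsed 4.3 → 28.1 kJ/mol.
iPr at 60° (staggered): COOH(0°)/iPr(60°) gauche 4.4 → 4.4 kJ/mol.
iPr at 120° (eclipsed): COOH(0°)/H(0°) eclipsed 6.5; H(120°)/iPr(120°) eclipsed 7.9; H(240°)/Ph(240°) eclipsed 7.6 → 22.0 kJ/mol.
iPr at 180° (staggered): COOH(0°)/Ph(300°) gauche 4.3 → 4.3 kJ/mol.
iPr at 240° (eclipsed): COOH(0°)/Ph(0°) eclipsed 13.5; H(120°)/H(120°) eclipsed 4.3; H(240°)/iPr(240°) eclipsed 7.9 → 25.7 kJ/mol.
iPr at 300° (staggered): COOH(0°)/iPr(300°) gauche 4.4; COOH(0°)/Ph(60°) gauche 4.3 → 8.7 kJ/mol.
Max at 0° (28.1 kJ/mol), min at 180° (4.3 kJ/mol); barrier = 23.8 kJ/mol.

23.8 kJ/mol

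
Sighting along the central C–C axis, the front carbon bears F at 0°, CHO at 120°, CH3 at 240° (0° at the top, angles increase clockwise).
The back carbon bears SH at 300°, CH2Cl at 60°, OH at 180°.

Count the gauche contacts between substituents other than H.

Non-H gauche pairs: F(0°)/SH(300°); F(0°)/CH2Cl(60°); CHO(120°)/CH2Cl(60°); CHO(120°)/OH(180°); CH3(240°)/SH(300°); CH3(240°)/OH(180°) — 6 interactions.

6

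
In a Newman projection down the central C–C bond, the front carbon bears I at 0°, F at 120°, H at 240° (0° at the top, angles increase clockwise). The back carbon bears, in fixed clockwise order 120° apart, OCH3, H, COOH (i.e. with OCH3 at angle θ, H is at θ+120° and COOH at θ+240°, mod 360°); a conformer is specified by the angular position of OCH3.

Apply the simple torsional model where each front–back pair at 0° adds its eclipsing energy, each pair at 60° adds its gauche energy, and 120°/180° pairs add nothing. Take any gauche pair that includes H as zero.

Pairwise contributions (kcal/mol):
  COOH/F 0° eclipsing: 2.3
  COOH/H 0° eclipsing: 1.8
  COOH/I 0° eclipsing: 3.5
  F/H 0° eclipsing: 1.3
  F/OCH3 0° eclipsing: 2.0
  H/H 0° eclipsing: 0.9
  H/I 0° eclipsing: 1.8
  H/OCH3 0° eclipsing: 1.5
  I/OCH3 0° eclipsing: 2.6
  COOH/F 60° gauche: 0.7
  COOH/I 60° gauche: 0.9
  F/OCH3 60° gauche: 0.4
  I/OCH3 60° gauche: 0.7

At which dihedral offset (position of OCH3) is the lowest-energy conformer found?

OCH3 at 0° (eclipsed): I–OCH3 eclipsed, F–H eclipsed, H–COOH eclipsed; 2.6 + 1.3 + 1.8 = 5.7 kcal/mol.
OCH3 at 60° (staggered): I–OCH3 gauche, I–COOH gauche, F–OCH3 gauche; 0.7 + 0.9 + 0.4 = 2.0 kcal/mol.
OCH3 at 120° (eclipsed): I–COOH eclipsed, F–OCH3 eclipsed, H–H eclipsed; 3.5 + 2.0 + 0.9 = 6.4 kcal/mol.
OCH3 at 180° (staggered): I–COOH gauche, F–OCH3 gauche, F–COOH gauche; 0.9 + 0.4 + 0.7 = 2.0 kcal/mol.
OCH3 at 240° (eclipsed): I–H eclipsed, F–COOH eclipsed, H–OCH3 eclipsed; 1.8 + 2.3 + 1.5 = 5.6 kcal/mol.
OCH3 at 300° (staggered): I–OCH3 gauche, F–COOH gauche; 0.7 + 0.7 = 1.4 kcal/mol.
The minimum (1.4 kcal/mol) occurs with OCH3 at 300°.

300°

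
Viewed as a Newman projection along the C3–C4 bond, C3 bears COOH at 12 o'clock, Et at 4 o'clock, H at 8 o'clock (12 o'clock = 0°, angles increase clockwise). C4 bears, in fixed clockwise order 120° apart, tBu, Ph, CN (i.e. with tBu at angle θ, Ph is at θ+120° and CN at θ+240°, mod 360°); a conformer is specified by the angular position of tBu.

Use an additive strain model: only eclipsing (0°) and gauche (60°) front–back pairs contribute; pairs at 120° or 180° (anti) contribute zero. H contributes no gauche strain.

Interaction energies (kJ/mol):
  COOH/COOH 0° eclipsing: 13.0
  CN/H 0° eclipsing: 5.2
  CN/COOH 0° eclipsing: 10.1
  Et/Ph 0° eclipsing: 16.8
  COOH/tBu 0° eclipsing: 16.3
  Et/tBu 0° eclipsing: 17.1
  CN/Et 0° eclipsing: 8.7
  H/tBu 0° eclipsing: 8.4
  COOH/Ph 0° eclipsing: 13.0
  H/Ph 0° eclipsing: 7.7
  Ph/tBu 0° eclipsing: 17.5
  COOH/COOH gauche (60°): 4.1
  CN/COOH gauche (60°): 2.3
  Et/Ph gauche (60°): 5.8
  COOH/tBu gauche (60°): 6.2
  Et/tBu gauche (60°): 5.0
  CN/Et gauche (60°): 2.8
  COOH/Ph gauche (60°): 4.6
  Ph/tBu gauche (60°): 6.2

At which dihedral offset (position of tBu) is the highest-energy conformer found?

tBu at 0° (eclipsed): COOH–tBu eclipsed, Et–Ph eclipsed, H–CN eclipsed; 16.3 + 16.8 + 5.2 = 38.3 kJ/mol.
tBu at 60° (staggered): COOH–tBu gauche, COOH–CN gauche, Et–tBu gauche, Et–Ph gauche; 6.2 + 2.3 + 5.0 + 5.8 = 19.3 kJ/mol.
tBu at 120° (eclipsed): COOH–CN eclipsed, Et–tBu eclipsed, H–Ph eclipsed; 10.1 + 17.1 + 7.7 = 34.9 kJ/mol.
tBu at 180° (staggered): COOH–Ph gauche, COOH–CN gauche, Et–tBu gauche, Et–CN gauche; 4.6 + 2.3 + 5.0 + 2.8 = 14.7 kJ/mol.
tBu at 240° (eclipsed): COOH–Ph eclipsed, Et–CN eclipsed, H–tBu eclipsed; 13.0 + 8.7 + 8.4 = 30.1 kJ/mol.
tBu at 300° (staggered): COOH–tBu gauche, COOH–Ph gauche, Et–Ph gauche, Et–CN gauche; 6.2 + 4.6 + 5.8 + 2.8 = 19.4 kJ/mol.
The maximum (38.3 kJ/mol) occurs with tBu at 0°.

0°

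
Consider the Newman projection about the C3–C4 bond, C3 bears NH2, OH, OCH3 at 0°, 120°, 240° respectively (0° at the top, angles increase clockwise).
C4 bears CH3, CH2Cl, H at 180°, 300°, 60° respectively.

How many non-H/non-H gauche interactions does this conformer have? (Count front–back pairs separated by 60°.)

4

Non-H gauche pairs: NH2(0°)/CH2Cl(300°); OH(120°)/CH3(180°); OCH3(240°)/CH3(180°); OCH3(240°)/CH2Cl(300°) — 4 interactions.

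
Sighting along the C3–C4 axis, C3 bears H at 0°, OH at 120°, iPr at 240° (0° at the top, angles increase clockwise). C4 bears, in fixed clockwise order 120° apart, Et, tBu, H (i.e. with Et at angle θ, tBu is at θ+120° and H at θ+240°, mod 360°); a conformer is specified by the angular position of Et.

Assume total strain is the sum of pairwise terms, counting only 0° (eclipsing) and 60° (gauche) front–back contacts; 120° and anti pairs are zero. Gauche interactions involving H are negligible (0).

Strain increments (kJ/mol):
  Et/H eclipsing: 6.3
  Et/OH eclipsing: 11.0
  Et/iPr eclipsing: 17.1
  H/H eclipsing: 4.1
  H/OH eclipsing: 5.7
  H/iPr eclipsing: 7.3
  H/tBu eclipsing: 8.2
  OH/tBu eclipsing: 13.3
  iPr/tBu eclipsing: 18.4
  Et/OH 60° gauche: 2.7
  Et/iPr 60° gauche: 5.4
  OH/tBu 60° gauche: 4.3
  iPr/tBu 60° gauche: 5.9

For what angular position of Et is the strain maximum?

Et at 0° (eclipsed): H(0°)/Et(0°) eclipsed 6.3; OH(120°)/tBu(120°) eclipsed 13.3; iPr(240°)/H(240°) eclipsed 7.3 → 26.9 kJ/mol.
Et at 60° (staggered): OH(120°)/Et(60°) gauche 2.7; OH(120°)/tBu(180°) gauche 4.3; iPr(240°)/tBu(180°) gauche 5.9 → 12.9 kJ/mol.
Et at 120° (eclipsed): H(0°)/H(0°) eclipsed 4.1; OH(120°)/Et(120°) eclipsed 11.0; iPr(240°)/tBu(240°) eclipsed 18.4 → 33.5 kJ/mol.
Et at 180° (staggered): OH(120°)/Et(180°) gauche 2.7; iPr(240°)/Et(180°) gauche 5.4; iPr(240°)/tBu(300°) gauche 5.9 → 14.0 kJ/mol.
Et at 240° (eclipsed): H(0°)/tBu(0°) eclipsed 8.2; OH(120°)/H(120°) eclipsed 5.7; iPr(240°)/Et(240°) eclipsed 17.1 → 31.0 kJ/mol.
Et at 300° (staggered): OH(120°)/tBu(60°) gauche 4.3; iPr(240°)/Et(300°) gauche 5.4 → 9.7 kJ/mol.
The maximum (33.5 kJ/mol) occurs with Et at 120°.

120°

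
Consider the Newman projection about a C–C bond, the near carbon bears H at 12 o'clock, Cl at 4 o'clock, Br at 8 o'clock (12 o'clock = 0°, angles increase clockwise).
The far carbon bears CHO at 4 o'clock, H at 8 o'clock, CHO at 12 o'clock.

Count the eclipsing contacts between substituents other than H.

Non-H eclipsing pairs: Cl(120°)/CHO(120°) — 1 interaction.

1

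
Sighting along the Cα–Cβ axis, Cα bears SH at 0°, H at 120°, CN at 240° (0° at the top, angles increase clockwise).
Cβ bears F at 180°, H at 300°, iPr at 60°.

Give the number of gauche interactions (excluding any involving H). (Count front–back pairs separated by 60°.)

Non-H gauche pairs: SH(0°)/iPr(60°); CN(240°)/F(180°) — 2 interactions.

2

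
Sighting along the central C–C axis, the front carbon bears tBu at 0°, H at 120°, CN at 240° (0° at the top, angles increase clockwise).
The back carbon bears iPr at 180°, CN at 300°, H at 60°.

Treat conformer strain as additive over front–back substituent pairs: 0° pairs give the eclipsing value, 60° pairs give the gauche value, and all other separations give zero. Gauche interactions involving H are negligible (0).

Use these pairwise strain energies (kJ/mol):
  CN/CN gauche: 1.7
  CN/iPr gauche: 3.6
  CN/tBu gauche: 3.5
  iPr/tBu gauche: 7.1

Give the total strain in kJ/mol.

This conformer (staggered): tBu(0°)/CN(300°) gauche 3.5; CN(240°)/iPr(180°) gauche 3.6; CN(240°)/CN(300°) gauche 1.7 → 8.8 kJ/mol.

8.8 kJ/mol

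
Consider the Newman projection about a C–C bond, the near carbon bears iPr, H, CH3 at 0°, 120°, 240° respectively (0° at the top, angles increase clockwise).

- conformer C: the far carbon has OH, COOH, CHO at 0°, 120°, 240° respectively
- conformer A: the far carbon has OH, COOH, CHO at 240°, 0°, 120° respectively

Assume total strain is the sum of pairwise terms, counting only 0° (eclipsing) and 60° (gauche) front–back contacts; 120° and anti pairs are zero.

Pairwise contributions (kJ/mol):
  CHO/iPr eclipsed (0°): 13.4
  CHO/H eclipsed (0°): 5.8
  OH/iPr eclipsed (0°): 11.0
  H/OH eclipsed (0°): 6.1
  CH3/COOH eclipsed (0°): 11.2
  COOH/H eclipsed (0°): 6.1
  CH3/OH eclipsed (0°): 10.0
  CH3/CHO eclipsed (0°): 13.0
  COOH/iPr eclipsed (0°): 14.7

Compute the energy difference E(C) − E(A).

C is eclipsed. iPr at 0° is eclipsed with OH at 0° (11.0); H at 120° is eclipsed with COOH at 120° (6.1); CH3 at 240° is eclipsed with CHO at 240° (13.0). Total 30.1 kJ/mol.
A is eclipsed. iPr at 0° is eclipsed with COOH at 0° (14.7); H at 120° is eclipsed with CHO at 120° (5.8); CH3 at 240° is eclipsed with OH at 240° (10.0). Total 30.5 kJ/mol.
E(C) − E(A) = 30.1 − 30.5 = -0.4 kJ/mol.

-0.4 kJ/mol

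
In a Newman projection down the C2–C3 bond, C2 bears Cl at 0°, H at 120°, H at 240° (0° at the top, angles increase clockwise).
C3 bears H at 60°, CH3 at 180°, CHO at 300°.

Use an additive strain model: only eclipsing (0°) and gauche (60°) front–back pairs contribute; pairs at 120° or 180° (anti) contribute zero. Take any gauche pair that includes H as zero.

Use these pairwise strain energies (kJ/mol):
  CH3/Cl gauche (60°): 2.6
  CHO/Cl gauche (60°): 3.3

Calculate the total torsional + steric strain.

3.3 kJ/mol

This conformer (staggered): Cl(0°)/CHO(300°) gauche 3.3 → 3.3 kJ/mol.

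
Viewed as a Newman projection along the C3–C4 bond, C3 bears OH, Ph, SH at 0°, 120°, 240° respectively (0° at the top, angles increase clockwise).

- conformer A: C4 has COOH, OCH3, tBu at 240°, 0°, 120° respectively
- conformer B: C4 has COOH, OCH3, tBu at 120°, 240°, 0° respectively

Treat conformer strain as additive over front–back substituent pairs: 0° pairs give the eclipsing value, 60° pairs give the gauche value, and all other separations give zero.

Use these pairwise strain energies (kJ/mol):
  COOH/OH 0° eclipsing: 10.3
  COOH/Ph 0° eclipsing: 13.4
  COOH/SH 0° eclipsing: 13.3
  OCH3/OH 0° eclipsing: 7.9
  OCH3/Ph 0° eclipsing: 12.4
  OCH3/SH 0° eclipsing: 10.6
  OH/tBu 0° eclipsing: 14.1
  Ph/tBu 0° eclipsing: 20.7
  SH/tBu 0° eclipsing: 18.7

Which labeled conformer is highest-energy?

A

A (eclipsed): OH(0°)/OCH3(0°) eclipsed 7.9; Ph(120°)/tBu(120°) eclipsed 20.7; SH(240°)/COOH(240°) eclipsed 13.3 → 41.9 kJ/mol.
B (eclipsed): OH(0°)/tBu(0°) eclipsed 14.1; Ph(120°)/COOH(120°) eclipsed 13.4; SH(240°)/OCH3(240°) eclipsed 10.6 → 38.1 kJ/mol.
A has the highest total (41.9 kJ/mol).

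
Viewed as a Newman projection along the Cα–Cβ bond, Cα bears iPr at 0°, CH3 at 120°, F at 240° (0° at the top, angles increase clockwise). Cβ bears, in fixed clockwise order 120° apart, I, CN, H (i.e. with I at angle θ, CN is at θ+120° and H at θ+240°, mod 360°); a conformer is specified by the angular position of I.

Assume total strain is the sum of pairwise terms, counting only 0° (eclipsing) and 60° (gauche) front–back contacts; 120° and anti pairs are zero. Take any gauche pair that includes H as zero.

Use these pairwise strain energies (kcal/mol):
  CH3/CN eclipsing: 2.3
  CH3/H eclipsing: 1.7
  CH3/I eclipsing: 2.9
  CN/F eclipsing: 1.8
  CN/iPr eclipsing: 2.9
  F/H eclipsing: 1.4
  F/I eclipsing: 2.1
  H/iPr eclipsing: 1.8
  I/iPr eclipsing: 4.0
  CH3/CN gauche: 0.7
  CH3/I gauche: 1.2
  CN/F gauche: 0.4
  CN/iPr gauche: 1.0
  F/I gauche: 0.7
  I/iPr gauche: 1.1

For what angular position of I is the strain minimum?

I at 0° (eclipsed): iPr(0°)/I(0°) eclipsed 4.0; CH3(120°)/CN(120°) eclipsed 2.3; F(240°)/H(240°) eclipsed 1.4 → 7.7 kcal/mol.
I at 60° (staggered): iPr(0°)/I(60°) gauche 1.1; CH3(120°)/I(60°) gauche 1.2; CH3(120°)/CN(180°) gauche 0.7; F(240°)/CN(180°) gauche 0.4 → 3.4 kcal/mol.
I at 120° (eclipsed): iPr(0°)/H(0°) eclipsed 1.8; CH3(120°)/I(120°) eclipsed 2.9; F(240°)/CN(240°) eclipsed 1.8 → 6.5 kcal/mol.
I at 180° (staggered): iPr(0°)/CN(300°) gauche 1.0; CH3(120°)/I(180°) gauche 1.2; F(240°)/I(180°) gauche 0.7; F(240°)/CN(300°) gauche 0.4 → 3.3 kcal/mol.
I at 240° (eclipsed): iPr(0°)/CN(0°) eclipsed 2.9; CH3(120°)/H(120°) eclipsed 1.7; F(240°)/I(240°) eclipsed 2.1 → 6.7 kcal/mol.
I at 300° (staggered): iPr(0°)/I(300°) gauche 1.1; iPr(0°)/CN(60°) gauche 1.0; CH3(120°)/CN(60°) gauche 0.7; F(240°)/I(300°) gauche 0.7 → 3.5 kcal/mol.
The minimum (3.3 kcal/mol) occurs with I at 180°.

180°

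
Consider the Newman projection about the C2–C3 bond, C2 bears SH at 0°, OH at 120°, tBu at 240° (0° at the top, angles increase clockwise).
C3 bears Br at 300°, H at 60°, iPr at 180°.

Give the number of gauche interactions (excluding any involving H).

Non-H gauche pairs: SH(0°)/Br(300°); OH(120°)/iPr(180°); tBu(240°)/Br(300°); tBu(240°)/iPr(180°) — 4 interactions.

4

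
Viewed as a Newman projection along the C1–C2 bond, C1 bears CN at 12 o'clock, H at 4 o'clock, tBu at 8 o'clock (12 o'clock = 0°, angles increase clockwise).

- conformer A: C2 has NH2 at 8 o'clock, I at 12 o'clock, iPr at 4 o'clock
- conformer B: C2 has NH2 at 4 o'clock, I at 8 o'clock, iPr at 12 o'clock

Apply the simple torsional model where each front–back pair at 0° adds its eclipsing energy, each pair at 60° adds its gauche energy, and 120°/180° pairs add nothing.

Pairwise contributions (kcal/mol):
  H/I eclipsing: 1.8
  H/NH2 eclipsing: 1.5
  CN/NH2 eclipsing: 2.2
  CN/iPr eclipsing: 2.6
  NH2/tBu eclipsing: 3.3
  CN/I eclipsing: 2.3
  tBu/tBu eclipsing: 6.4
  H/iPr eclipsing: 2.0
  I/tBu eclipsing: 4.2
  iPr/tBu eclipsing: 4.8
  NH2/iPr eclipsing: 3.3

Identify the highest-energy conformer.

A (eclipsed): CN–I eclipsed, H–iPr eclipsed, tBu–NH2 eclipsed; 2.3 + 2.0 + 3.3 = 7.6 kcal/mol.
B (eclipsed): CN–iPr eclipsed, H–NH2 eclipsed, tBu–I eclipsed; 2.6 + 1.5 + 4.2 = 8.3 kcal/mol.
B has the highest total (8.3 kcal/mol).

B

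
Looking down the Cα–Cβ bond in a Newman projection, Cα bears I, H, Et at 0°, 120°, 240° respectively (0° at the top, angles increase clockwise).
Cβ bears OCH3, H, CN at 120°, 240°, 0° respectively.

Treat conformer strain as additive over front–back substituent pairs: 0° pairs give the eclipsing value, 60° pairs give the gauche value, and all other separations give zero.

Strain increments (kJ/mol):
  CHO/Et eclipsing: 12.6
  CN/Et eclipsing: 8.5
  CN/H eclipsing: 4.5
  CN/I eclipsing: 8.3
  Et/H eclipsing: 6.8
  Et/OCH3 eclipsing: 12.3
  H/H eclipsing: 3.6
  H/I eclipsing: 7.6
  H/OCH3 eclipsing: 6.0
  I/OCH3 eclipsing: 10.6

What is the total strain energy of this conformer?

21.1 kJ/mol

This conformer (eclipsed): I(0°)/CN(0°) eclipsed 8.3; H(120°)/OCH3(120°) eclipsed 6.0; Et(240°)/H(240°) eclipsed 6.8 → 21.1 kJ/mol.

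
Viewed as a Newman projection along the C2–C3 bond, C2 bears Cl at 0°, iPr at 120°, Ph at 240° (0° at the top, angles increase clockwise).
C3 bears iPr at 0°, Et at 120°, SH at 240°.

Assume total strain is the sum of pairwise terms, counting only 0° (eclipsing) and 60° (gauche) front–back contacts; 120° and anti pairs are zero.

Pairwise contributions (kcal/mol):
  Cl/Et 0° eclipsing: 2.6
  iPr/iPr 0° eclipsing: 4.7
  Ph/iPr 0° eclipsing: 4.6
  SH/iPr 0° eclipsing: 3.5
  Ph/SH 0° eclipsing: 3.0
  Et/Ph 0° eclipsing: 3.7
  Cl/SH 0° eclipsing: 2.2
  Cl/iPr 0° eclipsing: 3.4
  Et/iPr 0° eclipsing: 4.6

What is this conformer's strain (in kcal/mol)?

This conformer is eclipsed. Cl at 0° is eclipsed with iPr at 0° (3.4); iPr at 120° is eclipsed with Et at 120° (4.6); Ph at 240° is eclipsed with SH at 240° (3.0). Total 11.0 kcal/mol.

11.0 kcal/mol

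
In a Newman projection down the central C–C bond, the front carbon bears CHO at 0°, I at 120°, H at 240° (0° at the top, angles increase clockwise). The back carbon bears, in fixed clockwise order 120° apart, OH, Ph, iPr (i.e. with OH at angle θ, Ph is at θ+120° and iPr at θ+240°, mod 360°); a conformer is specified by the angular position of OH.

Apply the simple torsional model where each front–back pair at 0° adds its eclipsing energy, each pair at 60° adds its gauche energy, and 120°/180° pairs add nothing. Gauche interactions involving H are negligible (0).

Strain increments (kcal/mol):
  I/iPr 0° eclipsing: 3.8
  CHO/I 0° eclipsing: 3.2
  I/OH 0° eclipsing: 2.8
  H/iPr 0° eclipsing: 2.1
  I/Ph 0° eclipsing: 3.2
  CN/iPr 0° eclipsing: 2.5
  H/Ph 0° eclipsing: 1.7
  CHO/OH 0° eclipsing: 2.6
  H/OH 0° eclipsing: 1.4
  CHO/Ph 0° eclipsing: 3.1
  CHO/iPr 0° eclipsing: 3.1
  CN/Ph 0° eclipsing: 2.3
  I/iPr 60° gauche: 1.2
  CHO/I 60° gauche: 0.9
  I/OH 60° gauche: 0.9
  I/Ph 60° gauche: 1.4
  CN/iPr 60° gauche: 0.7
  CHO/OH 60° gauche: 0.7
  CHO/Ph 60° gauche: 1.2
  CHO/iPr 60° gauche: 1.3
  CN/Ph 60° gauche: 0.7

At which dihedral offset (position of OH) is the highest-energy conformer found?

240°

OH at 0° is eclipsed. CHO at 0° is eclipsed with OH at 0° (2.6); I at 120° is eclipsed with Ph at 120° (3.2); H at 240° is eclipsed with iPr at 240° (2.1). Total 7.9 kcal/mol.
OH at 60° is staggered. CHO at 0° is gauche with OH at 60° (0.7); CHO at 0° is gauche with iPr at 300° (1.3); I at 120° is gauche with OH at 60° (0.9); I at 120° is gauche with Ph at 180° (1.4). Total 4.3 kcal/mol.
OH at 120° is eclipsed. CHO at 0° is eclipsed with iPr at 0° (3.1); I at 120° is eclipsed with OH at 120° (2.8); H at 240° is eclipsed with Ph at 240° (1.7). Total 7.6 kcal/mol.
OH at 180° is staggered. CHO at 0° is gauche with Ph at 300° (1.2); CHO at 0° is gauche with iPr at 60° (1.3); I at 120° is gauche with OH at 180° (0.9); I at 120° is gauche with iPr at 60° (1.2). Total 4.6 kcal/mol.
OH at 240° is eclipsed. CHO at 0° is eclipsed with Ph at 0° (3.1); I at 120° is eclipsed with iPr at 120° (3.8); H at 240° is eclipsed with OH at 240° (1.4). Total 8.3 kcal/mol.
OH at 300° is staggered. CHO at 0° is gauche with OH at 300° (0.7); CHO at 0° is gauche with Ph at 60° (1.2); I at 120° is gauche with Ph at 60° (1.4); I at 120° is gauche with iPr at 180° (1.2). Total 4.5 kcal/mol.
The maximum (8.3 kcal/mol) occurs with OH at 240°.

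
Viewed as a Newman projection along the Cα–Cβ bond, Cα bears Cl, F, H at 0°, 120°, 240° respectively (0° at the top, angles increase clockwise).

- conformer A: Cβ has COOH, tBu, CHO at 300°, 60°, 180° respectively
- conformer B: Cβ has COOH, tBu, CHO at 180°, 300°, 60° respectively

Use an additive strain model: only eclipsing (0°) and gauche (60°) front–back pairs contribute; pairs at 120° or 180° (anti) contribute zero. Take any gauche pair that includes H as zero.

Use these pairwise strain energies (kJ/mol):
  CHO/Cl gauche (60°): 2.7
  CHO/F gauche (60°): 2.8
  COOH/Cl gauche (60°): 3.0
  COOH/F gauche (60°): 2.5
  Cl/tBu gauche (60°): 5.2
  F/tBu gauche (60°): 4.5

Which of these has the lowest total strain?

A (staggered): Cl–COOH gauche, Cl–tBu gauche, F–tBu gauche, F–CHO gauche; 3.0 + 5.2 + 4.5 + 2.8 = 15.5 kJ/mol.
B (staggered): Cl–tBu gauche, Cl–CHO gauche, F–COOH gauche, F–CHO gauche; 5.2 + 2.7 + 2.5 + 2.8 = 13.2 kJ/mol.
B has the lowest total (13.2 kJ/mol).

B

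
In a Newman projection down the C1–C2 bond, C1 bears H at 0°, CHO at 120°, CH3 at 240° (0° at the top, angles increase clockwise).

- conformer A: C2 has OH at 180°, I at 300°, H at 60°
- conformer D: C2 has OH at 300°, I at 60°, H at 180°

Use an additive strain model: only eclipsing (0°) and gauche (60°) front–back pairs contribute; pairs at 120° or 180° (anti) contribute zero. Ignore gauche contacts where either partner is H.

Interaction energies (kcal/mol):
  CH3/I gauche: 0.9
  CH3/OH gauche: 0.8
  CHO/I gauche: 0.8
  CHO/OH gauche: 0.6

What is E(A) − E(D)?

+0.7 kcal/mol

A (staggered): CHO(120°)/OH(180°) gauche 0.6; CH3(240°)/OH(180°) gauche 0.8; CH3(240°)/I(300°) gauche 0.9 → 2.3 kcal/mol.
D (staggered): CHO(120°)/I(60°) gauche 0.8; CH3(240°)/OH(300°) gauche 0.8 → 1.6 kcal/mol.
E(A) − E(D) = 2.3 − 1.6 = +0.7 kcal/mol.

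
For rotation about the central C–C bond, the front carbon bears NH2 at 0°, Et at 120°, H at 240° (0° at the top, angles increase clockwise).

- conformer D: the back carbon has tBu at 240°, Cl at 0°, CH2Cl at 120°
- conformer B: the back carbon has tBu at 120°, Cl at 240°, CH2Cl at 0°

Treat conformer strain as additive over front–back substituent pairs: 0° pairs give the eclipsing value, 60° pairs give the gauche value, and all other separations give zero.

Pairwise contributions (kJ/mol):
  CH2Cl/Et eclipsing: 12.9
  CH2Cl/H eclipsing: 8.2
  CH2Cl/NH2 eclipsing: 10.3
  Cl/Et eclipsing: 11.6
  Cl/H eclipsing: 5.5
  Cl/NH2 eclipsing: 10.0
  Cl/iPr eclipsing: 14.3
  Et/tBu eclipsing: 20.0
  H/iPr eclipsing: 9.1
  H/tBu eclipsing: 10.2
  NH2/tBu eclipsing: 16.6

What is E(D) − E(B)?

D is eclipsed. NH2 at 0° is eclipsed with Cl at 0° (10.0); Et at 120° is eclipsed with CH2Cl at 120° (12.9); H at 240° is eclipsed with tBu at 240° (10.2). Total 33.1 kJ/mol.
B is eclipsed. NH2 at 0° is eclipsed with CH2Cl at 0° (10.3); Et at 120° is eclipsed with tBu at 120° (20.0); H at 240° is eclipsed with Cl at 240° (5.5). Total 35.8 kJ/mol.
E(D) − E(B) = 33.1 − 35.8 = -2.7 kJ/mol.

-2.7 kJ/mol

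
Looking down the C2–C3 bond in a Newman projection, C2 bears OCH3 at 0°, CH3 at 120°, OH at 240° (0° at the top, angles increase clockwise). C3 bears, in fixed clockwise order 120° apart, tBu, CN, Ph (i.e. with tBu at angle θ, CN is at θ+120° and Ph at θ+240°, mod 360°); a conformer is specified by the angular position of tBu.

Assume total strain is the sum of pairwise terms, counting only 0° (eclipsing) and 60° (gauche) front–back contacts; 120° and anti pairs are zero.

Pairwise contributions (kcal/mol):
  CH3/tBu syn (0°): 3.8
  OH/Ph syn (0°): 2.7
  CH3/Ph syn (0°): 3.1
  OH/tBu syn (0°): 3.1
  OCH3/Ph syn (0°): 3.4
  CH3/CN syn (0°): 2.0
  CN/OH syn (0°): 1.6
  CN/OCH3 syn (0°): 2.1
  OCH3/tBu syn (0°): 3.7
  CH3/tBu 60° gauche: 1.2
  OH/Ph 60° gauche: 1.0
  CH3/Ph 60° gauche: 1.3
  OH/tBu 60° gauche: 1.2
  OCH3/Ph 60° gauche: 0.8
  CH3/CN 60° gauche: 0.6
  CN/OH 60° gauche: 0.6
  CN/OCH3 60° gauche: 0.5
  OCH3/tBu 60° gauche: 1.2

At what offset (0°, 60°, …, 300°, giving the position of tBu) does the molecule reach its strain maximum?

120°

tBu at 0° (eclipsed): OCH3(0°)/tBu(0°) eclipsed 3.7; CH3(120°)/CN(120°) eclipsed 2.0; OH(240°)/Ph(240°) eclipsed 2.7 → 8.4 kcal/mol.
tBu at 60° (staggered): OCH3(0°)/tBu(60°) gauche 1.2; OCH3(0°)/Ph(300°) gauche 0.8; CH3(120°)/tBu(60°) gauche 1.2; CH3(120°)/CN(180°) gauche 0.6; OH(240°)/CN(180°) gauche 0.6; OH(240°)/Ph(300°) gauche 1.0 → 5.4 kcal/mol.
tBu at 120° (eclipsed): OCH3(0°)/Ph(0°) eclipsed 3.4; CH3(120°)/tBu(120°) eclipsed 3.8; OH(240°)/CN(240°) eclipsed 1.6 → 8.8 kcal/mol.
tBu at 180° (staggered): OCH3(0°)/CN(300°) gauche 0.5; OCH3(0°)/Ph(60°) gauche 0.8; CH3(120°)/tBu(180°) gauche 1.2; CH3(120°)/Ph(60°) gauche 1.3; OH(240°)/tBu(180°) gauche 1.2; OH(240°)/CN(300°) gauche 0.6 → 5.6 kcal/mol.
tBu at 240° (eclipsed): OCH3(0°)/CN(0°) eclipsed 2.1; CH3(120°)/Ph(120°) eclipsed 3.1; OH(240°)/tBu(240°) eclipsed 3.1 → 8.3 kcal/mol.
tBu at 300° (staggered): OCH3(0°)/tBu(300°) gauche 1.2; OCH3(0°)/CN(60°) gauche 0.5; CH3(120°)/CN(60°) gauche 0.6; CH3(120°)/Ph(180°) gauche 1.3; OH(240°)/tBu(300°) gauche 1.2; OH(240°)/Ph(180°) gauche 1.0 → 5.8 kcal/mol.
The maximum (8.8 kcal/mol) occurs with tBu at 120°.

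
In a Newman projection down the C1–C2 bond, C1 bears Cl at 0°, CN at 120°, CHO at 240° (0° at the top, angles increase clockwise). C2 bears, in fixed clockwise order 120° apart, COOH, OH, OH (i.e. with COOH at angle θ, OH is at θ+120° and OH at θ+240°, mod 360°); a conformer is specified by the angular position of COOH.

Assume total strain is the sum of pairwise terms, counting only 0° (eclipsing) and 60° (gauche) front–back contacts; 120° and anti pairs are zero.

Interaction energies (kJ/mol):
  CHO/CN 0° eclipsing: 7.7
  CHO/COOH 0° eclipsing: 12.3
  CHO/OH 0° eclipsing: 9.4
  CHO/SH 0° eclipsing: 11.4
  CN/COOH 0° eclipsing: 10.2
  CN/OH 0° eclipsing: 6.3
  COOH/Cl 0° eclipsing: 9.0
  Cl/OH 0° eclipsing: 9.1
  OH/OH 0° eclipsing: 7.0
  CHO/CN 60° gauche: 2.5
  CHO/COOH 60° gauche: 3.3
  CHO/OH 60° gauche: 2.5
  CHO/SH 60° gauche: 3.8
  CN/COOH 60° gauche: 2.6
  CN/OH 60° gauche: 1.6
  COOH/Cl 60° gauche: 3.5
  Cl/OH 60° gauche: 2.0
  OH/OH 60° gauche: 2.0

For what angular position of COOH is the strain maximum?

COOH at 0° is eclipsed. Cl at 0° is eclipsed with COOH at 0° (9.0); CN at 120° is eclipsed with OH at 120° (6.3); CHO at 240° is eclipsed with OH at 240° (9.4). Total 24.7 kJ/mol.
COOH at 60° is staggered. Cl at 0° is gauche with COOH at 60° (3.5); Cl at 0° is gauche with OH at 300° (2.0); CN at 120° is gauche with COOH at 60° (2.6); CN at 120° is gauche with OH at 180° (1.6); CHO at 240° is gauche with OH at 180° (2.5); CHO at 240° is gauche with OH at 300° (2.5). Total 14.7 kJ/mol.
COOH at 120° is eclipsed. Cl at 0° is eclipsed with OH at 0° (9.1); CN at 120° is eclipsed with COOH at 120° (10.2); CHO at 240° is eclipsed with OH at 240° (9.4). Total 28.7 kJ/mol.
COOH at 180° is staggered. Cl at 0° is gauche with OH at 300° (2.0); Cl at 0° is gauche with OH at 60° (2.0); CN at 120° is gauche with COOH at 180° (2.6); CN at 120° is gauche with OH at 60° (1.6); CHO at 240° is gauche with COOH at 180° (3.3); CHO at 240° is gauche with OH at 300° (2.5). Total 14.0 kJ/mol.
COOH at 240° is eclipsed. Cl at 0° is eclipsed with OH at 0° (9.1); CN at 120° is eclipsed with OH at 120° (6.3); CHO at 240° is eclipsed with COOH at 240° (12.3). Total 27.7 kJ/mol.
COOH at 300° is staggered. Cl at 0° is gauche with COOH at 300° (3.5); Cl at 0° is gauche with OH at 60° (2.0); CN at 120° is gauche with OH at 60° (1.6); CN at 120° is gauche with OH at 180° (1.6); CHO at 240° is gauche with COOH at 300° (3.3); CHO at 240° is gauche with OH at 180° (2.5). Total 14.5 kJ/mol.
The maximum (28.7 kJ/mol) occurs with COOH at 120°.

120°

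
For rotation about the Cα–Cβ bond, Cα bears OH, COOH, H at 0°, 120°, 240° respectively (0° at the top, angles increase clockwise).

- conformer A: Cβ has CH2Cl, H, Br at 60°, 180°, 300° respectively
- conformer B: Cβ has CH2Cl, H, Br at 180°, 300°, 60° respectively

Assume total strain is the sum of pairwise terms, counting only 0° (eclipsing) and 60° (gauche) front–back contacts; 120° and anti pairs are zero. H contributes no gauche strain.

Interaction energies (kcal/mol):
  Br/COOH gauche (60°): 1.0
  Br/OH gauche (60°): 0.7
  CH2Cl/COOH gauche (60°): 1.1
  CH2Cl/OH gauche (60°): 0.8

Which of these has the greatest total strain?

B

A (staggered): OH(0°)/CH2Cl(60°) gauche 0.8; OH(0°)/Br(300°) gauche 0.7; COOH(120°)/CH2Cl(60°) gauche 1.1 → 2.6 kcal/mol.
B (staggered): OH(0°)/Br(60°) gauche 0.7; COOH(120°)/CH2Cl(180°) gauche 1.1; COOH(120°)/Br(60°) gauche 1.0 → 2.8 kcal/mol.
B has the highest total (2.8 kcal/mol).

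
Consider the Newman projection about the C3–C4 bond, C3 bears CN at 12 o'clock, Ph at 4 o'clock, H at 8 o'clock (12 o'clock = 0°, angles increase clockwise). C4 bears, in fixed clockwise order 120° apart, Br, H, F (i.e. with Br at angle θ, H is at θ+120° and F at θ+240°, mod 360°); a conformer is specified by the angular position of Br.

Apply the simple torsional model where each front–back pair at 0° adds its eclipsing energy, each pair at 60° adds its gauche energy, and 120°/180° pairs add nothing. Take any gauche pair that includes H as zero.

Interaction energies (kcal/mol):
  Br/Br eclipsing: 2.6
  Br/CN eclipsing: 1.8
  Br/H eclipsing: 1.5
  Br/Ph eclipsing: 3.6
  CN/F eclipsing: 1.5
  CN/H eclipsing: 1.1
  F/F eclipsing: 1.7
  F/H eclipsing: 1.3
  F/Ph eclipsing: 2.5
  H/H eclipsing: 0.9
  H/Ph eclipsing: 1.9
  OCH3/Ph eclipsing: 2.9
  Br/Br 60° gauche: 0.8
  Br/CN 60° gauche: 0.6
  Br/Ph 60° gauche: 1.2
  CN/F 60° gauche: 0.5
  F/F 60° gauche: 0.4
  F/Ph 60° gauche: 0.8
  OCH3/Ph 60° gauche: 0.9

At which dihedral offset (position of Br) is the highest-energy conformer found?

Br at 0° (eclipsed): CN–Br eclipsed, Ph–H eclipsed, H–F eclipsed; 1.8 + 1.9 + 1.3 = 5.0 kcal/mol.
Br at 60° (staggered): CN–Br gauche, CN–F gauche, Ph–Br gauche; 0.6 + 0.5 + 1.2 = 2.3 kcal/mol.
Br at 120° (eclipsed): CN–F eclipsed, Ph–Br eclipsed, H–H eclipsed; 1.5 + 3.6 + 0.9 = 6.0 kcal/mol.
Br at 180° (staggered): CN–F gauche, Ph–Br gauche, Ph–F gauche; 0.5 + 1.2 + 0.8 = 2.5 kcal/mol.
Br at 240° (eclipsed): CN–H eclipsed, Ph–F eclipsed, H–Br eclipsed; 1.1 + 2.5 + 1.5 = 5.1 kcal/mol.
Br at 300° (staggered): CN–Br gauche, Ph–F gauche; 0.6 + 0.8 = 1.4 kcal/mol.
The maximum (6.0 kcal/mol) occurs with Br at 120°.

120°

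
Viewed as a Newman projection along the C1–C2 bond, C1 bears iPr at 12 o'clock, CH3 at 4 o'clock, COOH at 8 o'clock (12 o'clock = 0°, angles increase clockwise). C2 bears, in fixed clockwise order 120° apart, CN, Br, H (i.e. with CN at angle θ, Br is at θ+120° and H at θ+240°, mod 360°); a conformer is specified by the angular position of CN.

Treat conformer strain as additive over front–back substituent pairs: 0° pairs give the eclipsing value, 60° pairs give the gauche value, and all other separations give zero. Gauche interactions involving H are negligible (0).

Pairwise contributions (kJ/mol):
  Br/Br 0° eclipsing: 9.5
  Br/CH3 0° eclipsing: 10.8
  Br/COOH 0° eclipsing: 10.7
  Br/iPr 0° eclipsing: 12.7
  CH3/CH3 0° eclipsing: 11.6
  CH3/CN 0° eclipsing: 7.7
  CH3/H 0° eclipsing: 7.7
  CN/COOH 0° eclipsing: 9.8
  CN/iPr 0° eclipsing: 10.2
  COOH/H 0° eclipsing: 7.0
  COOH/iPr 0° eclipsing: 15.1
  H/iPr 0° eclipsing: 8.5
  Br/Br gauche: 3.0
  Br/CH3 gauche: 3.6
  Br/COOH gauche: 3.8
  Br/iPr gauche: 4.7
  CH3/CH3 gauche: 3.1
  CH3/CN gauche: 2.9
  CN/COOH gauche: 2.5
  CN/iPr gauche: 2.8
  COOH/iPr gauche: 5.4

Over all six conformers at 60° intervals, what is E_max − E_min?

CN at 0° is eclipsed. iPr at 0° is eclipsed with CN at 0° (10.2); CH3 at 120° is eclipsed with Br at 120° (10.8); COOH at 240° is eclipsed with H at 240° (7.0). Total 28.0 kJ/mol.
CN at 60° is staggered. iPr at 0° is gauche with CN at 60° (2.8); CH3 at 120° is gauche with CN at 60° (2.9); CH3 at 120° is gauche with Br at 180° (3.6); COOH at 240° is gauche with Br at 180° (3.8). Total 13.1 kJ/mol.
CN at 120° is eclipsed. iPr at 0° is eclipsed with H at 0° (8.5); CH3 at 120° is eclipsed with CN at 120° (7.7); COOH at 240° is eclipsed with Br at 240° (10.7). Total 26.9 kJ/mol.
CN at 180° is staggered. iPr at 0° is gauche with Br at 300° (4.7); CH3 at 120° is gauche with CN at 180° (2.9); COOH at 240° is gauche with CN at 180° (2.5); COOH at 240° is gauche with Br at 300° (3.8). Total 13.9 kJ/mol.
CN at 240° is eclipsed. iPr at 0° is eclipsed with Br at 0° (12.7); CH3 at 120° is eclipsed with H at 120° (7.7); COOH at 240° is eclipsed with CN at 240° (9.8). Total 30.2 kJ/mol.
CN at 300° is staggered. iPr at 0° is gauche with CN at 300° (2.8); iPr at 0° is gauche with Br at 60° (4.7); CH3 at 120° is gauche with Br at 60° (3.6); COOH at 240° is gauche with CN at 300° (2.5). Total 13.6 kJ/mol.
Max at 240° (30.2 kJ/mol), min at 60° (13.1 kJ/mol); barrier = 17.1 kJ/mol.

17.1 kJ/mol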